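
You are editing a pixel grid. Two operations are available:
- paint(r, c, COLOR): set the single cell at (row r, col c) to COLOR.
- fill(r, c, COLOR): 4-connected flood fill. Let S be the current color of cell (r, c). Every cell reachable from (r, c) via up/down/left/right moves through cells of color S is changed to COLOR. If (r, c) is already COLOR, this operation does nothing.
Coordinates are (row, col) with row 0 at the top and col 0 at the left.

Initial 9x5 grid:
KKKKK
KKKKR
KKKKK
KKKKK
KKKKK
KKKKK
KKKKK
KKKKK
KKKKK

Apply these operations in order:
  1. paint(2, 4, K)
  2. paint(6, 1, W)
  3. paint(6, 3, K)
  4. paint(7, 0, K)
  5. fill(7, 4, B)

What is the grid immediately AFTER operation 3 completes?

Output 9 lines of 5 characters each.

Answer: KKKKK
KKKKR
KKKKK
KKKKK
KKKKK
KKKKK
KWKKK
KKKKK
KKKKK

Derivation:
After op 1 paint(2,4,K):
KKKKK
KKKKR
KKKKK
KKKKK
KKKKK
KKKKK
KKKKK
KKKKK
KKKKK
After op 2 paint(6,1,W):
KKKKK
KKKKR
KKKKK
KKKKK
KKKKK
KKKKK
KWKKK
KKKKK
KKKKK
After op 3 paint(6,3,K):
KKKKK
KKKKR
KKKKK
KKKKK
KKKKK
KKKKK
KWKKK
KKKKK
KKKKK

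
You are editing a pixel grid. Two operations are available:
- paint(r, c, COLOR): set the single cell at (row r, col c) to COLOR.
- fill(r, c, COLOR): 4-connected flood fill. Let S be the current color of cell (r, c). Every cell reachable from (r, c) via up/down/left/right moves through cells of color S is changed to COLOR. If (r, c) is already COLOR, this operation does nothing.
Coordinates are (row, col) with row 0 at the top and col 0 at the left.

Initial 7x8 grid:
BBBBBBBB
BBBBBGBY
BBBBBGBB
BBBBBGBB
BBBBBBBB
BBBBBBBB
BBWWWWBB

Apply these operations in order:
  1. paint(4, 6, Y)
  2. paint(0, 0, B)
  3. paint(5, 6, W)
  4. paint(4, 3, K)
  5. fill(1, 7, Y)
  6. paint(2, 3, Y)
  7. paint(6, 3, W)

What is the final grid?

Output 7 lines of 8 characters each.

After op 1 paint(4,6,Y):
BBBBBBBB
BBBBBGBY
BBBBBGBB
BBBBBGBB
BBBBBBYB
BBBBBBBB
BBWWWWBB
After op 2 paint(0,0,B):
BBBBBBBB
BBBBBGBY
BBBBBGBB
BBBBBGBB
BBBBBBYB
BBBBBBBB
BBWWWWBB
After op 3 paint(5,6,W):
BBBBBBBB
BBBBBGBY
BBBBBGBB
BBBBBGBB
BBBBBBYB
BBBBBBWB
BBWWWWBB
After op 4 paint(4,3,K):
BBBBBBBB
BBBBBGBY
BBBBBGBB
BBBBBGBB
BBBKBBYB
BBBBBBWB
BBWWWWBB
After op 5 fill(1,7,Y) [0 cells changed]:
BBBBBBBB
BBBBBGBY
BBBBBGBB
BBBBBGBB
BBBKBBYB
BBBBBBWB
BBWWWWBB
After op 6 paint(2,3,Y):
BBBBBBBB
BBBBBGBY
BBBYBGBB
BBBBBGBB
BBBKBBYB
BBBBBBWB
BBWWWWBB
After op 7 paint(6,3,W):
BBBBBBBB
BBBBBGBY
BBBYBGBB
BBBBBGBB
BBBKBBYB
BBBBBBWB
BBWWWWBB

Answer: BBBBBBBB
BBBBBGBY
BBBYBGBB
BBBBBGBB
BBBKBBYB
BBBBBBWB
BBWWWWBB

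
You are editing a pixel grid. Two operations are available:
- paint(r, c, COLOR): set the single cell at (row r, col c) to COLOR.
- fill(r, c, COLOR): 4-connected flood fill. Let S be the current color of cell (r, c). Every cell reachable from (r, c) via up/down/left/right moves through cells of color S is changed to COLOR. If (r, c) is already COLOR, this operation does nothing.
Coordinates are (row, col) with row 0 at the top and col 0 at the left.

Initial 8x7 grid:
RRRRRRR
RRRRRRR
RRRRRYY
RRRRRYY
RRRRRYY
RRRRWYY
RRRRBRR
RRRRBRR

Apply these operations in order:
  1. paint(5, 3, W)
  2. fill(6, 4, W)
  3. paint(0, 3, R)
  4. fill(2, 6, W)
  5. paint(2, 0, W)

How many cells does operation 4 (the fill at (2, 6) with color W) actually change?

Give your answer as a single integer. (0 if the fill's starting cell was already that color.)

After op 1 paint(5,3,W):
RRRRRRR
RRRRRRR
RRRRRYY
RRRRRYY
RRRRRYY
RRRWWYY
RRRRBRR
RRRRBRR
After op 2 fill(6,4,W) [2 cells changed]:
RRRRRRR
RRRRRRR
RRRRRYY
RRRRRYY
RRRRRYY
RRRWWYY
RRRRWRR
RRRRWRR
After op 3 paint(0,3,R):
RRRRRRR
RRRRRRR
RRRRRYY
RRRRRYY
RRRRRYY
RRRWWYY
RRRRWRR
RRRRWRR
After op 4 fill(2,6,W) [8 cells changed]:
RRRRRRR
RRRRRRR
RRRRRWW
RRRRRWW
RRRRRWW
RRRWWWW
RRRRWRR
RRRRWRR

Answer: 8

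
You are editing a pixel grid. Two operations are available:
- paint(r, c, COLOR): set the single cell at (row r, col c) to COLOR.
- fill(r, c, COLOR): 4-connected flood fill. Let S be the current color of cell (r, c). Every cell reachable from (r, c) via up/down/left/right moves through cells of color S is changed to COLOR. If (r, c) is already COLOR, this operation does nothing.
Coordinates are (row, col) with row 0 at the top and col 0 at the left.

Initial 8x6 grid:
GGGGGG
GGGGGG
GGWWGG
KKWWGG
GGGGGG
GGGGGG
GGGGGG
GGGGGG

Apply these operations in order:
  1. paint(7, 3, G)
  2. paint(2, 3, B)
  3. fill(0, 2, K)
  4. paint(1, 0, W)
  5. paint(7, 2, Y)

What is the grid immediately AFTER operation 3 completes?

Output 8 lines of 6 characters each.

After op 1 paint(7,3,G):
GGGGGG
GGGGGG
GGWWGG
KKWWGG
GGGGGG
GGGGGG
GGGGGG
GGGGGG
After op 2 paint(2,3,B):
GGGGGG
GGGGGG
GGWBGG
KKWWGG
GGGGGG
GGGGGG
GGGGGG
GGGGGG
After op 3 fill(0,2,K) [42 cells changed]:
KKKKKK
KKKKKK
KKWBKK
KKWWKK
KKKKKK
KKKKKK
KKKKKK
KKKKKK

Answer: KKKKKK
KKKKKK
KKWBKK
KKWWKK
KKKKKK
KKKKKK
KKKKKK
KKKKKK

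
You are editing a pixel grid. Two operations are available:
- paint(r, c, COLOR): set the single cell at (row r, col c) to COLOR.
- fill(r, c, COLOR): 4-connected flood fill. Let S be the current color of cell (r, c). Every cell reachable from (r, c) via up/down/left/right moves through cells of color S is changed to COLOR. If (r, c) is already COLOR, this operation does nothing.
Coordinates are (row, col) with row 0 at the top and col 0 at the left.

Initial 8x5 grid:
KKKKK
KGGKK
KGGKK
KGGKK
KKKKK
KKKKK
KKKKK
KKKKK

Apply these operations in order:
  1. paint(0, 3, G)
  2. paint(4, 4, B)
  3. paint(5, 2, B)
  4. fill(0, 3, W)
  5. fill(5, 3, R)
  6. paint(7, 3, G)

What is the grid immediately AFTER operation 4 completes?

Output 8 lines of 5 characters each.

After op 1 paint(0,3,G):
KKKGK
KGGKK
KGGKK
KGGKK
KKKKK
KKKKK
KKKKK
KKKKK
After op 2 paint(4,4,B):
KKKGK
KGGKK
KGGKK
KGGKK
KKKKB
KKKKK
KKKKK
KKKKK
After op 3 paint(5,2,B):
KKKGK
KGGKK
KGGKK
KGGKK
KKKKB
KKBKK
KKKKK
KKKKK
After op 4 fill(0,3,W) [1 cells changed]:
KKKWK
KGGKK
KGGKK
KGGKK
KKKKB
KKBKK
KKKKK
KKKKK

Answer: KKKWK
KGGKK
KGGKK
KGGKK
KKKKB
KKBKK
KKKKK
KKKKK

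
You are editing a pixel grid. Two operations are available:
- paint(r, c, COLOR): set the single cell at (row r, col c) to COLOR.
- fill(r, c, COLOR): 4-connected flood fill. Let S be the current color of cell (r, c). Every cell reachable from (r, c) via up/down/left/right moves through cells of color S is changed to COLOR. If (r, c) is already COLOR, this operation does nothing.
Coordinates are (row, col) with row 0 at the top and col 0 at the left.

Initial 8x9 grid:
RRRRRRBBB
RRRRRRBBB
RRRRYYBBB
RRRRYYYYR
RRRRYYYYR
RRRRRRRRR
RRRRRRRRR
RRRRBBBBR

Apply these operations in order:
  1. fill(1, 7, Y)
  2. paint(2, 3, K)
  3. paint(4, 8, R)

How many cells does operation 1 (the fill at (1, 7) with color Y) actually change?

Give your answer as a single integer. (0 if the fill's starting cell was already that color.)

Answer: 9

Derivation:
After op 1 fill(1,7,Y) [9 cells changed]:
RRRRRRYYY
RRRRRRYYY
RRRRYYYYY
RRRRYYYYR
RRRRYYYYR
RRRRRRRRR
RRRRRRRRR
RRRRBBBBR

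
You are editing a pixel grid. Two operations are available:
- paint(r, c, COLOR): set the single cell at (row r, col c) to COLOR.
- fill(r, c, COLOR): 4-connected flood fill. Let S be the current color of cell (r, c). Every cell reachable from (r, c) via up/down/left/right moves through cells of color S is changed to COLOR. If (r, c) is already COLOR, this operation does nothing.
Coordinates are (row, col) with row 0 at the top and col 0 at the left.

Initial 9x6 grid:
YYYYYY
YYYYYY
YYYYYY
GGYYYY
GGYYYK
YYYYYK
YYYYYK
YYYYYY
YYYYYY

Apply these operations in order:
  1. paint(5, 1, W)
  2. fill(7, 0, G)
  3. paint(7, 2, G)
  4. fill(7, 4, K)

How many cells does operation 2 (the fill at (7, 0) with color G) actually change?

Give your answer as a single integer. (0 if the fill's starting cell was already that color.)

After op 1 paint(5,1,W):
YYYYYY
YYYYYY
YYYYYY
GGYYYY
GGYYYK
YWYYYK
YYYYYK
YYYYYY
YYYYYY
After op 2 fill(7,0,G) [46 cells changed]:
GGGGGG
GGGGGG
GGGGGG
GGGGGG
GGGGGK
GWGGGK
GGGGGK
GGGGGG
GGGGGG

Answer: 46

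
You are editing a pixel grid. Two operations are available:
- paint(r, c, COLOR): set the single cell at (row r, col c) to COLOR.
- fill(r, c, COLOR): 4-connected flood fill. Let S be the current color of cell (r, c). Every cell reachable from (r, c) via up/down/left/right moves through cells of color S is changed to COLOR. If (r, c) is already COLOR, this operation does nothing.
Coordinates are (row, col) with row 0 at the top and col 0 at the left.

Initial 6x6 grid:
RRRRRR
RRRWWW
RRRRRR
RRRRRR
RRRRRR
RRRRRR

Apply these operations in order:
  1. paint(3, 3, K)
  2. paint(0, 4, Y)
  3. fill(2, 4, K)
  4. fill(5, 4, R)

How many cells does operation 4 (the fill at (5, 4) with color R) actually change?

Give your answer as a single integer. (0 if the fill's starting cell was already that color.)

After op 1 paint(3,3,K):
RRRRRR
RRRWWW
RRRRRR
RRRKRR
RRRRRR
RRRRRR
After op 2 paint(0,4,Y):
RRRRYR
RRRWWW
RRRRRR
RRRKRR
RRRRRR
RRRRRR
After op 3 fill(2,4,K) [30 cells changed]:
KKKKYR
KKKWWW
KKKKKK
KKKKKK
KKKKKK
KKKKKK
After op 4 fill(5,4,R) [31 cells changed]:
RRRRYR
RRRWWW
RRRRRR
RRRRRR
RRRRRR
RRRRRR

Answer: 31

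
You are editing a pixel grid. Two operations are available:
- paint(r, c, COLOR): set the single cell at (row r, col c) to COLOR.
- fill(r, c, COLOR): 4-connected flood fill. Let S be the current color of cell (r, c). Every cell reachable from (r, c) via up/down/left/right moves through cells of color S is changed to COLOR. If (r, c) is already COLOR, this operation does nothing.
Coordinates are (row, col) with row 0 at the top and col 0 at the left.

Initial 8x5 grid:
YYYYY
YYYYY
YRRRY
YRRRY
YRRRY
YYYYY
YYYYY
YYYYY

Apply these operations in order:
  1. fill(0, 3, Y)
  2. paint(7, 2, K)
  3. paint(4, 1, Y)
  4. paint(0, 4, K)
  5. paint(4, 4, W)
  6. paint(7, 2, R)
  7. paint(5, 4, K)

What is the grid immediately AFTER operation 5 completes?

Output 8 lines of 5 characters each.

Answer: YYYYK
YYYYY
YRRRY
YRRRY
YYRRW
YYYYY
YYYYY
YYKYY

Derivation:
After op 1 fill(0,3,Y) [0 cells changed]:
YYYYY
YYYYY
YRRRY
YRRRY
YRRRY
YYYYY
YYYYY
YYYYY
After op 2 paint(7,2,K):
YYYYY
YYYYY
YRRRY
YRRRY
YRRRY
YYYYY
YYYYY
YYKYY
After op 3 paint(4,1,Y):
YYYYY
YYYYY
YRRRY
YRRRY
YYRRY
YYYYY
YYYYY
YYKYY
After op 4 paint(0,4,K):
YYYYK
YYYYY
YRRRY
YRRRY
YYRRY
YYYYY
YYYYY
YYKYY
After op 5 paint(4,4,W):
YYYYK
YYYYY
YRRRY
YRRRY
YYRRW
YYYYY
YYYYY
YYKYY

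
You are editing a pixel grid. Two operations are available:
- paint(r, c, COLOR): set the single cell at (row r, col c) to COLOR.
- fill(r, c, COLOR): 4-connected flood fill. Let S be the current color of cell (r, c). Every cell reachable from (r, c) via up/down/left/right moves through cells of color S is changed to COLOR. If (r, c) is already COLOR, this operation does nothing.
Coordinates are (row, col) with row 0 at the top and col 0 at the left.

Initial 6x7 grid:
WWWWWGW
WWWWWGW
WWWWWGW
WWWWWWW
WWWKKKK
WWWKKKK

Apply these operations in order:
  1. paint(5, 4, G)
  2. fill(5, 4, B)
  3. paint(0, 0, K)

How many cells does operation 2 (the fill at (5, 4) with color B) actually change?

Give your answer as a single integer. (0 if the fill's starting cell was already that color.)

Answer: 1

Derivation:
After op 1 paint(5,4,G):
WWWWWGW
WWWWWGW
WWWWWGW
WWWWWWW
WWWKKKK
WWWKGKK
After op 2 fill(5,4,B) [1 cells changed]:
WWWWWGW
WWWWWGW
WWWWWGW
WWWWWWW
WWWKKKK
WWWKBKK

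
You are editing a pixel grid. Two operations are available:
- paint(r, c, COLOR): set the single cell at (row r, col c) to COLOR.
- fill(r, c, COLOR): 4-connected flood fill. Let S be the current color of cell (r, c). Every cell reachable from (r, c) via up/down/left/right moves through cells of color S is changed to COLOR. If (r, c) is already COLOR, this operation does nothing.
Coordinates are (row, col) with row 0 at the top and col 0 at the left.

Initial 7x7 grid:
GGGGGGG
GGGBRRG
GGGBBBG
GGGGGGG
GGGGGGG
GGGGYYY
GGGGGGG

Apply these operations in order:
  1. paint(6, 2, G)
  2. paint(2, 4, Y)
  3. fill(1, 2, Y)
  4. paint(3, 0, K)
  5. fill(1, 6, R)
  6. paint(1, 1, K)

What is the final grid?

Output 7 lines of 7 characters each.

Answer: RRRRRRR
RKRBRRR
RRRBRBR
KRRRRRR
RRRRRRR
RRRRRRR
RRRRRRR

Derivation:
After op 1 paint(6,2,G):
GGGGGGG
GGGBRRG
GGGBBBG
GGGGGGG
GGGGGGG
GGGGYYY
GGGGGGG
After op 2 paint(2,4,Y):
GGGGGGG
GGGBRRG
GGGBYBG
GGGGGGG
GGGGGGG
GGGGYYY
GGGGGGG
After op 3 fill(1,2,Y) [40 cells changed]:
YYYYYYY
YYYBRRY
YYYBYBY
YYYYYYY
YYYYYYY
YYYYYYY
YYYYYYY
After op 4 paint(3,0,K):
YYYYYYY
YYYBRRY
YYYBYBY
KYYYYYY
YYYYYYY
YYYYYYY
YYYYYYY
After op 5 fill(1,6,R) [43 cells changed]:
RRRRRRR
RRRBRRR
RRRBRBR
KRRRRRR
RRRRRRR
RRRRRRR
RRRRRRR
After op 6 paint(1,1,K):
RRRRRRR
RKRBRRR
RRRBRBR
KRRRRRR
RRRRRRR
RRRRRRR
RRRRRRR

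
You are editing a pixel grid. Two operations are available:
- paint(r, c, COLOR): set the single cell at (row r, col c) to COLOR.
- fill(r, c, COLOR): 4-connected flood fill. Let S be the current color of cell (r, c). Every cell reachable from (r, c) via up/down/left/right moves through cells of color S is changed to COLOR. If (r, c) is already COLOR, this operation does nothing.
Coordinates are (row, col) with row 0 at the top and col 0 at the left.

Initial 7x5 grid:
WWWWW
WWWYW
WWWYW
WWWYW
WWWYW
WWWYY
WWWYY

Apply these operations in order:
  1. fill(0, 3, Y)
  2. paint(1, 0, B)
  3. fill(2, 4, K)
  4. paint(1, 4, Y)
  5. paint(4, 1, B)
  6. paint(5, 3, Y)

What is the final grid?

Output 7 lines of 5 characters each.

After op 1 fill(0,3,Y) [27 cells changed]:
YYYYY
YYYYY
YYYYY
YYYYY
YYYYY
YYYYY
YYYYY
After op 2 paint(1,0,B):
YYYYY
BYYYY
YYYYY
YYYYY
YYYYY
YYYYY
YYYYY
After op 3 fill(2,4,K) [34 cells changed]:
KKKKK
BKKKK
KKKKK
KKKKK
KKKKK
KKKKK
KKKKK
After op 4 paint(1,4,Y):
KKKKK
BKKKY
KKKKK
KKKKK
KKKKK
KKKKK
KKKKK
After op 5 paint(4,1,B):
KKKKK
BKKKY
KKKKK
KKKKK
KBKKK
KKKKK
KKKKK
After op 6 paint(5,3,Y):
KKKKK
BKKKY
KKKKK
KKKKK
KBKKK
KKKYK
KKKKK

Answer: KKKKK
BKKKY
KKKKK
KKKKK
KBKKK
KKKYK
KKKKK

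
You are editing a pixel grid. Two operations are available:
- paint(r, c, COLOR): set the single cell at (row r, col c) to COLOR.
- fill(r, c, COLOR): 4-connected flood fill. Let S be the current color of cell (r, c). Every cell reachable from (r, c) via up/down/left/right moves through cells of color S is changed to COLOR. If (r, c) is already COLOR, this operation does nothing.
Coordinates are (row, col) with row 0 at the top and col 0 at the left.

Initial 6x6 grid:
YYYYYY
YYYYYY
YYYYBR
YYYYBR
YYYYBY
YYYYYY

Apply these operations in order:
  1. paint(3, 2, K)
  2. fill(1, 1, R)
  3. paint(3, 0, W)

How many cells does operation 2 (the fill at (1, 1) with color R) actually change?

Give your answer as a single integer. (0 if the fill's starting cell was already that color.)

After op 1 paint(3,2,K):
YYYYYY
YYYYYY
YYYYBR
YYKYBR
YYYYBY
YYYYYY
After op 2 fill(1,1,R) [30 cells changed]:
RRRRRR
RRRRRR
RRRRBR
RRKRBR
RRRRBR
RRRRRR

Answer: 30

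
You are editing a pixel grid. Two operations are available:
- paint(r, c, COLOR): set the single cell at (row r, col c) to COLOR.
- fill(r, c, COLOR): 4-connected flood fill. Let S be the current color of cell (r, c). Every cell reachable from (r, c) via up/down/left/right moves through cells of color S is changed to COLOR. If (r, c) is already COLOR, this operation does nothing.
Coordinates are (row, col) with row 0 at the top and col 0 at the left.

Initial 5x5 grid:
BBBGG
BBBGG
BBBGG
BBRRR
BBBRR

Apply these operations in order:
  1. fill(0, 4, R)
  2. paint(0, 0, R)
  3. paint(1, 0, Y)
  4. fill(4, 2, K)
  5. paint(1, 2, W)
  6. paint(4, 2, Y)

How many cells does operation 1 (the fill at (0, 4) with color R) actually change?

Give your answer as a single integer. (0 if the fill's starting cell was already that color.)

Answer: 6

Derivation:
After op 1 fill(0,4,R) [6 cells changed]:
BBBRR
BBBRR
BBBRR
BBRRR
BBBRR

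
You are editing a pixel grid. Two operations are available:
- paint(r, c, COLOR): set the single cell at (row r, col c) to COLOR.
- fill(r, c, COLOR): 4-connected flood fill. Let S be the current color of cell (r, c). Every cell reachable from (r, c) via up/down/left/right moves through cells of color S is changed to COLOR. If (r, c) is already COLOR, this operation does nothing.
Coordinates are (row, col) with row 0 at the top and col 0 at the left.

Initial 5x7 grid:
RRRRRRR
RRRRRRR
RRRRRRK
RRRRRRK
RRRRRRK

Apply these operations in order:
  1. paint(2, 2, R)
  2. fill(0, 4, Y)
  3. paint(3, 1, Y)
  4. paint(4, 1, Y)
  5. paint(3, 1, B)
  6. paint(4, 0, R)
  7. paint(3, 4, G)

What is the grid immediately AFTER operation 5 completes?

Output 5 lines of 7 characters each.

Answer: YYYYYYY
YYYYYYY
YYYYYYK
YBYYYYK
YYYYYYK

Derivation:
After op 1 paint(2,2,R):
RRRRRRR
RRRRRRR
RRRRRRK
RRRRRRK
RRRRRRK
After op 2 fill(0,4,Y) [32 cells changed]:
YYYYYYY
YYYYYYY
YYYYYYK
YYYYYYK
YYYYYYK
After op 3 paint(3,1,Y):
YYYYYYY
YYYYYYY
YYYYYYK
YYYYYYK
YYYYYYK
After op 4 paint(4,1,Y):
YYYYYYY
YYYYYYY
YYYYYYK
YYYYYYK
YYYYYYK
After op 5 paint(3,1,B):
YYYYYYY
YYYYYYY
YYYYYYK
YBYYYYK
YYYYYYK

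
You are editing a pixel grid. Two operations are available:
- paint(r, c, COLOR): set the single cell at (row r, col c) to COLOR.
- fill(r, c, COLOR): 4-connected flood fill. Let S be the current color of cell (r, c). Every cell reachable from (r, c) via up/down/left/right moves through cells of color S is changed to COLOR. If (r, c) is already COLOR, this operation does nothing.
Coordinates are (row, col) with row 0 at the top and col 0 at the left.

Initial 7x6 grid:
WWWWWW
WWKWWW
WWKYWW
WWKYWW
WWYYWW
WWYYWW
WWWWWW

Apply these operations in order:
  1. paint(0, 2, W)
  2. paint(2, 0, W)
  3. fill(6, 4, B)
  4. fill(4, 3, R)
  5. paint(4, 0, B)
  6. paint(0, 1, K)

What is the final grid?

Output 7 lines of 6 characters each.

After op 1 paint(0,2,W):
WWWWWW
WWKWWW
WWKYWW
WWKYWW
WWYYWW
WWYYWW
WWWWWW
After op 2 paint(2,0,W):
WWWWWW
WWKWWW
WWKYWW
WWKYWW
WWYYWW
WWYYWW
WWWWWW
After op 3 fill(6,4,B) [33 cells changed]:
BBBBBB
BBKBBB
BBKYBB
BBKYBB
BBYYBB
BBYYBB
BBBBBB
After op 4 fill(4,3,R) [6 cells changed]:
BBBBBB
BBKBBB
BBKRBB
BBKRBB
BBRRBB
BBRRBB
BBBBBB
After op 5 paint(4,0,B):
BBBBBB
BBKBBB
BBKRBB
BBKRBB
BBRRBB
BBRRBB
BBBBBB
After op 6 paint(0,1,K):
BKBBBB
BBKBBB
BBKRBB
BBKRBB
BBRRBB
BBRRBB
BBBBBB

Answer: BKBBBB
BBKBBB
BBKRBB
BBKRBB
BBRRBB
BBRRBB
BBBBBB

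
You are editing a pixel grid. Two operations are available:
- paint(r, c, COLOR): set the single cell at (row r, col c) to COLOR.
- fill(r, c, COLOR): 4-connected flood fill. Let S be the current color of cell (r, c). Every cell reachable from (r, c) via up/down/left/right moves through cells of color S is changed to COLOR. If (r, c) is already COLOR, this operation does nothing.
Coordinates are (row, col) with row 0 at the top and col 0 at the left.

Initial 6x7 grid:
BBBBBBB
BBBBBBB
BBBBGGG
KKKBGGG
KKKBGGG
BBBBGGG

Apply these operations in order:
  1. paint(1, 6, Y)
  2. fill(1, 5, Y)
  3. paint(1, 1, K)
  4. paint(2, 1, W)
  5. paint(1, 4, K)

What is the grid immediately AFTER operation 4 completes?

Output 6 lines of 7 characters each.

After op 1 paint(1,6,Y):
BBBBBBB
BBBBBBY
BBBBGGG
KKKBGGG
KKKBGGG
BBBBGGG
After op 2 fill(1,5,Y) [23 cells changed]:
YYYYYYY
YYYYYYY
YYYYGGG
KKKYGGG
KKKYGGG
YYYYGGG
After op 3 paint(1,1,K):
YYYYYYY
YKYYYYY
YYYYGGG
KKKYGGG
KKKYGGG
YYYYGGG
After op 4 paint(2,1,W):
YYYYYYY
YKYYYYY
YWYYGGG
KKKYGGG
KKKYGGG
YYYYGGG

Answer: YYYYYYY
YKYYYYY
YWYYGGG
KKKYGGG
KKKYGGG
YYYYGGG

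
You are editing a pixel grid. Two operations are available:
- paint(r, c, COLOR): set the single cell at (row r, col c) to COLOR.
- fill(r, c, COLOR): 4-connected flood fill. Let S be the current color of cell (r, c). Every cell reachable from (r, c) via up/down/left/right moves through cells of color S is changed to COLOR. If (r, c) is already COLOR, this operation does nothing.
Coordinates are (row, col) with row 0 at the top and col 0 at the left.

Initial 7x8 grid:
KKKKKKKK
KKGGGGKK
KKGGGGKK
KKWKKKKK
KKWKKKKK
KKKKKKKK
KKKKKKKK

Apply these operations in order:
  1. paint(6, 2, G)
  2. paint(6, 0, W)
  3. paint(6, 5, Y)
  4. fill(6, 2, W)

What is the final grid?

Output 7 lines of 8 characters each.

Answer: KKKKKKKK
KKGGGGKK
KKGGGGKK
KKWKKKKK
KKWKKKKK
KKKKKKKK
WKWKKYKK

Derivation:
After op 1 paint(6,2,G):
KKKKKKKK
KKGGGGKK
KKGGGGKK
KKWKKKKK
KKWKKKKK
KKKKKKKK
KKGKKKKK
After op 2 paint(6,0,W):
KKKKKKKK
KKGGGGKK
KKGGGGKK
KKWKKKKK
KKWKKKKK
KKKKKKKK
WKGKKKKK
After op 3 paint(6,5,Y):
KKKKKKKK
KKGGGGKK
KKGGGGKK
KKWKKKKK
KKWKKKKK
KKKKKKKK
WKGKKYKK
After op 4 fill(6,2,W) [1 cells changed]:
KKKKKKKK
KKGGGGKK
KKGGGGKK
KKWKKKKK
KKWKKKKK
KKKKKKKK
WKWKKYKK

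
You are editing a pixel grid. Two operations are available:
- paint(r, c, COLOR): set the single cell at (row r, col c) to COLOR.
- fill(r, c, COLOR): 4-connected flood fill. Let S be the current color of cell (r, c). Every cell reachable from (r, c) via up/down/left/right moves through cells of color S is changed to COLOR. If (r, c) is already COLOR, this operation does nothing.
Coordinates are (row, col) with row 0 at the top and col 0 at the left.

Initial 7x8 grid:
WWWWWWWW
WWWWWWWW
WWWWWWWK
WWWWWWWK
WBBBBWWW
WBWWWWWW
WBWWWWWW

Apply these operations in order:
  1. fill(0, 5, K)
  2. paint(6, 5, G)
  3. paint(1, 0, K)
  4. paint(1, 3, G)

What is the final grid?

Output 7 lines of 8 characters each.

After op 1 fill(0,5,K) [48 cells changed]:
KKKKKKKK
KKKKKKKK
KKKKKKKK
KKKKKKKK
KBBBBKKK
KBKKKKKK
KBKKKKKK
After op 2 paint(6,5,G):
KKKKKKKK
KKKKKKKK
KKKKKKKK
KKKKKKKK
KBBBBKKK
KBKKKKKK
KBKKKGKK
After op 3 paint(1,0,K):
KKKKKKKK
KKKKKKKK
KKKKKKKK
KKKKKKKK
KBBBBKKK
KBKKKKKK
KBKKKGKK
After op 4 paint(1,3,G):
KKKKKKKK
KKKGKKKK
KKKKKKKK
KKKKKKKK
KBBBBKKK
KBKKKKKK
KBKKKGKK

Answer: KKKKKKKK
KKKGKKKK
KKKKKKKK
KKKKKKKK
KBBBBKKK
KBKKKKKK
KBKKKGKK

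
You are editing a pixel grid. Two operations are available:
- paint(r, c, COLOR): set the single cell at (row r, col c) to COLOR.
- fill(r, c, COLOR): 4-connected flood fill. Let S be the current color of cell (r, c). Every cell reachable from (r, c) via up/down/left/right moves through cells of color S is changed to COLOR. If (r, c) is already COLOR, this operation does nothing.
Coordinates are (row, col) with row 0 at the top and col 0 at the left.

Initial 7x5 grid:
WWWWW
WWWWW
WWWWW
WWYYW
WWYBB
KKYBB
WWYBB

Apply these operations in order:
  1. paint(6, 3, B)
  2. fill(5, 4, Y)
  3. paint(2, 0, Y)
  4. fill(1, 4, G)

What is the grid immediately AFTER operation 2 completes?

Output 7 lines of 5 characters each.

Answer: WWWWW
WWWWW
WWWWW
WWYYW
WWYYY
KKYYY
WWYYY

Derivation:
After op 1 paint(6,3,B):
WWWWW
WWWWW
WWWWW
WWYYW
WWYBB
KKYBB
WWYBB
After op 2 fill(5,4,Y) [6 cells changed]:
WWWWW
WWWWW
WWWWW
WWYYW
WWYYY
KKYYY
WWYYY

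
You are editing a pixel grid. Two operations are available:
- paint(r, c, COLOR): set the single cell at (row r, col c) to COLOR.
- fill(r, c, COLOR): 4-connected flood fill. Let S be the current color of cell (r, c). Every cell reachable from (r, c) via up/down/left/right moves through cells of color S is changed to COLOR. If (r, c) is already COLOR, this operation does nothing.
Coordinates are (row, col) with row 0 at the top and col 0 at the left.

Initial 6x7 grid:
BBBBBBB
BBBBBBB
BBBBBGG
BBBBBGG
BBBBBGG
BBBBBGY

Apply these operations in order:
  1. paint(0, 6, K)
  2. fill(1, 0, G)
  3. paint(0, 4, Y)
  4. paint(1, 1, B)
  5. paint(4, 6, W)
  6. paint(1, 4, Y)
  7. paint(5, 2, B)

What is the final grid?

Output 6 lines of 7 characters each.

After op 1 paint(0,6,K):
BBBBBBK
BBBBBBB
BBBBBGG
BBBBBGG
BBBBBGG
BBBBBGY
After op 2 fill(1,0,G) [33 cells changed]:
GGGGGGK
GGGGGGG
GGGGGGG
GGGGGGG
GGGGGGG
GGGGGGY
After op 3 paint(0,4,Y):
GGGGYGK
GGGGGGG
GGGGGGG
GGGGGGG
GGGGGGG
GGGGGGY
After op 4 paint(1,1,B):
GGGGYGK
GBGGGGG
GGGGGGG
GGGGGGG
GGGGGGG
GGGGGGY
After op 5 paint(4,6,W):
GGGGYGK
GBGGGGG
GGGGGGG
GGGGGGG
GGGGGGW
GGGGGGY
After op 6 paint(1,4,Y):
GGGGYGK
GBGGYGG
GGGGGGG
GGGGGGG
GGGGGGW
GGGGGGY
After op 7 paint(5,2,B):
GGGGYGK
GBGGYGG
GGGGGGG
GGGGGGG
GGGGGGW
GGBGGGY

Answer: GGGGYGK
GBGGYGG
GGGGGGG
GGGGGGG
GGGGGGW
GGBGGGY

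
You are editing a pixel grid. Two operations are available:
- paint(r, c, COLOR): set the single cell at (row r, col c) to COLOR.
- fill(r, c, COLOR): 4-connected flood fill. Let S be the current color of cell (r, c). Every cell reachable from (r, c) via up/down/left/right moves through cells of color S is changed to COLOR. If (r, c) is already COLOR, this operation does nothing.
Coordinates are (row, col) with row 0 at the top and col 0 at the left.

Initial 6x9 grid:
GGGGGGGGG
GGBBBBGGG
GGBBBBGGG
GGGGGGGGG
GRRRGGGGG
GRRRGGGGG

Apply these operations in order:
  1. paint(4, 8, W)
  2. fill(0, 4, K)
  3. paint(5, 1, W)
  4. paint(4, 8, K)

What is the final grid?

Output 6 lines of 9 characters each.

Answer: KKKKKKKKK
KKBBBBKKK
KKBBBBKKK
KKKKKKKKK
KRRRKKKKK
KWRRKKKKK

Derivation:
After op 1 paint(4,8,W):
GGGGGGGGG
GGBBBBGGG
GGBBBBGGG
GGGGGGGGG
GRRRGGGGW
GRRRGGGGG
After op 2 fill(0,4,K) [39 cells changed]:
KKKKKKKKK
KKBBBBKKK
KKBBBBKKK
KKKKKKKKK
KRRRKKKKW
KRRRKKKKK
After op 3 paint(5,1,W):
KKKKKKKKK
KKBBBBKKK
KKBBBBKKK
KKKKKKKKK
KRRRKKKKW
KWRRKKKKK
After op 4 paint(4,8,K):
KKKKKKKKK
KKBBBBKKK
KKBBBBKKK
KKKKKKKKK
KRRRKKKKK
KWRRKKKKK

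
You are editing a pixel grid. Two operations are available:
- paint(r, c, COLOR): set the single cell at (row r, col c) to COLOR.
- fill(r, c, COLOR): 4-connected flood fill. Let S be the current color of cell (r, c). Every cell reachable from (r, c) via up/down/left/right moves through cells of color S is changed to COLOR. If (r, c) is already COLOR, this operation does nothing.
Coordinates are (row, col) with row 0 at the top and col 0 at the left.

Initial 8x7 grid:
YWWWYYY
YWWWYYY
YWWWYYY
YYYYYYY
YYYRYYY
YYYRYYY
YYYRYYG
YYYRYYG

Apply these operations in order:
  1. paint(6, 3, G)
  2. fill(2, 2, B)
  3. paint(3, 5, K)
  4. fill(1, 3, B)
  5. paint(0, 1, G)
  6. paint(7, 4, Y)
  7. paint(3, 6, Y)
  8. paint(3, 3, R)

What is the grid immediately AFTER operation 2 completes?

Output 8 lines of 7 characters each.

After op 1 paint(6,3,G):
YWWWYYY
YWWWYYY
YWWWYYY
YYYYYYY
YYYRYYY
YYYRYYY
YYYGYYG
YYYRYYG
After op 2 fill(2,2,B) [9 cells changed]:
YBBBYYY
YBBBYYY
YBBBYYY
YYYYYYY
YYYRYYY
YYYRYYY
YYYGYYG
YYYRYYG

Answer: YBBBYYY
YBBBYYY
YBBBYYY
YYYYYYY
YYYRYYY
YYYRYYY
YYYGYYG
YYYRYYG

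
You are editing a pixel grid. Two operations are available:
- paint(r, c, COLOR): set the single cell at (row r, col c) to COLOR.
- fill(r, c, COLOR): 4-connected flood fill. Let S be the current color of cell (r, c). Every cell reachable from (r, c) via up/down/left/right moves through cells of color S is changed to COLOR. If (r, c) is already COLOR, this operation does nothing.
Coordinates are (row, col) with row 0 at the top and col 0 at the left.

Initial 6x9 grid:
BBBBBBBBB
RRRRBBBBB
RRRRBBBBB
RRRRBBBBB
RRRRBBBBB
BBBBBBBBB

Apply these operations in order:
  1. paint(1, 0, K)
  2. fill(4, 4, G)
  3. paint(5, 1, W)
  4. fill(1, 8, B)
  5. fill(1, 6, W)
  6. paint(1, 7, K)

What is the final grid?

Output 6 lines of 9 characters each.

After op 1 paint(1,0,K):
BBBBBBBBB
KRRRBBBBB
RRRRBBBBB
RRRRBBBBB
RRRRBBBBB
BBBBBBBBB
After op 2 fill(4,4,G) [38 cells changed]:
GGGGGGGGG
KRRRGGGGG
RRRRGGGGG
RRRRGGGGG
RRRRGGGGG
GGGGGGGGG
After op 3 paint(5,1,W):
GGGGGGGGG
KRRRGGGGG
RRRRGGGGG
RRRRGGGGG
RRRRGGGGG
GWGGGGGGG
After op 4 fill(1,8,B) [36 cells changed]:
BBBBBBBBB
KRRRBBBBB
RRRRBBBBB
RRRRBBBBB
RRRRBBBBB
GWBBBBBBB
After op 5 fill(1,6,W) [36 cells changed]:
WWWWWWWWW
KRRRWWWWW
RRRRWWWWW
RRRRWWWWW
RRRRWWWWW
GWWWWWWWW
After op 6 paint(1,7,K):
WWWWWWWWW
KRRRWWWKW
RRRRWWWWW
RRRRWWWWW
RRRRWWWWW
GWWWWWWWW

Answer: WWWWWWWWW
KRRRWWWKW
RRRRWWWWW
RRRRWWWWW
RRRRWWWWW
GWWWWWWWW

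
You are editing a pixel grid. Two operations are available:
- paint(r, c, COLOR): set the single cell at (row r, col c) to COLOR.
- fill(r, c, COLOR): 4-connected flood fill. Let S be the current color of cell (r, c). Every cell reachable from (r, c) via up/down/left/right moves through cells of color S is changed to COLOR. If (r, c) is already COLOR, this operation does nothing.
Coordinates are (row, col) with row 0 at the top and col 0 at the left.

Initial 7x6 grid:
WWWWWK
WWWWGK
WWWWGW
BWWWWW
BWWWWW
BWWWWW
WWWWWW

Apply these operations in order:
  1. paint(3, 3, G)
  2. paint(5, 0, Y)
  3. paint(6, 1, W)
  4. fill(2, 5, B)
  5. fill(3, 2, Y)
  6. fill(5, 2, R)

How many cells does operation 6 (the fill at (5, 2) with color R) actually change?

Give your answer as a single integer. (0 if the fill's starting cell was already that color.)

Answer: 37

Derivation:
After op 1 paint(3,3,G):
WWWWWK
WWWWGK
WWWWGW
BWWGWW
BWWWWW
BWWWWW
WWWWWW
After op 2 paint(5,0,Y):
WWWWWK
WWWWGK
WWWWGW
BWWGWW
BWWWWW
YWWWWW
WWWWWW
After op 3 paint(6,1,W):
WWWWWK
WWWWGK
WWWWGW
BWWGWW
BWWWWW
YWWWWW
WWWWWW
After op 4 fill(2,5,B) [34 cells changed]:
BBBBBK
BBBBGK
BBBBGB
BBBGBB
BBBBBB
YBBBBB
BBBBBB
After op 5 fill(3,2,Y) [36 cells changed]:
YYYYYK
YYYYGK
YYYYGY
YYYGYY
YYYYYY
YYYYYY
YYYYYY
After op 6 fill(5,2,R) [37 cells changed]:
RRRRRK
RRRRGK
RRRRGR
RRRGRR
RRRRRR
RRRRRR
RRRRRR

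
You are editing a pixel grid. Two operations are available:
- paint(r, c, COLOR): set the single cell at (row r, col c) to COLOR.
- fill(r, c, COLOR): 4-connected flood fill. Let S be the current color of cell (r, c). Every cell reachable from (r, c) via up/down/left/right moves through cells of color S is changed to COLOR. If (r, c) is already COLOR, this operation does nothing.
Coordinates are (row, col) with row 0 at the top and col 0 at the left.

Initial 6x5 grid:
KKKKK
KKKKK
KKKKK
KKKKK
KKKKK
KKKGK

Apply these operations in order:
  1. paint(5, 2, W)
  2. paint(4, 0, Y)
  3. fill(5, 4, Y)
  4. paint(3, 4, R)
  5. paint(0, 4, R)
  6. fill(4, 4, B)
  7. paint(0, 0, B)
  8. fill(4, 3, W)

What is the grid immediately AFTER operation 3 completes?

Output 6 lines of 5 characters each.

After op 1 paint(5,2,W):
KKKKK
KKKKK
KKKKK
KKKKK
KKKKK
KKWGK
After op 2 paint(4,0,Y):
KKKKK
KKKKK
KKKKK
KKKKK
YKKKK
KKWGK
After op 3 fill(5,4,Y) [27 cells changed]:
YYYYY
YYYYY
YYYYY
YYYYY
YYYYY
YYWGY

Answer: YYYYY
YYYYY
YYYYY
YYYYY
YYYYY
YYWGY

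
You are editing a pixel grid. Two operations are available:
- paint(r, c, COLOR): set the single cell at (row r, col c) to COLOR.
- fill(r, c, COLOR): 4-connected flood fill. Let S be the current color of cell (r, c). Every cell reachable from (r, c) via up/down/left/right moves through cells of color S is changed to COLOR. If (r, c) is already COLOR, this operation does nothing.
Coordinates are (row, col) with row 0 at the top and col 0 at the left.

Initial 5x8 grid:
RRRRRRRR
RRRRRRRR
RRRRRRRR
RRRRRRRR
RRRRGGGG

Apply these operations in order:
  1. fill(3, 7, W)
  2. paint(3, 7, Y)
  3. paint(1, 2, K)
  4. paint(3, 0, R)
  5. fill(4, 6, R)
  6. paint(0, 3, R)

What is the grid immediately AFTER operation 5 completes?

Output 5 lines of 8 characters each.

After op 1 fill(3,7,W) [36 cells changed]:
WWWWWWWW
WWWWWWWW
WWWWWWWW
WWWWWWWW
WWWWGGGG
After op 2 paint(3,7,Y):
WWWWWWWW
WWWWWWWW
WWWWWWWW
WWWWWWWY
WWWWGGGG
After op 3 paint(1,2,K):
WWWWWWWW
WWKWWWWW
WWWWWWWW
WWWWWWWY
WWWWGGGG
After op 4 paint(3,0,R):
WWWWWWWW
WWKWWWWW
WWWWWWWW
RWWWWWWY
WWWWGGGG
After op 5 fill(4,6,R) [4 cells changed]:
WWWWWWWW
WWKWWWWW
WWWWWWWW
RWWWWWWY
WWWWRRRR

Answer: WWWWWWWW
WWKWWWWW
WWWWWWWW
RWWWWWWY
WWWWRRRR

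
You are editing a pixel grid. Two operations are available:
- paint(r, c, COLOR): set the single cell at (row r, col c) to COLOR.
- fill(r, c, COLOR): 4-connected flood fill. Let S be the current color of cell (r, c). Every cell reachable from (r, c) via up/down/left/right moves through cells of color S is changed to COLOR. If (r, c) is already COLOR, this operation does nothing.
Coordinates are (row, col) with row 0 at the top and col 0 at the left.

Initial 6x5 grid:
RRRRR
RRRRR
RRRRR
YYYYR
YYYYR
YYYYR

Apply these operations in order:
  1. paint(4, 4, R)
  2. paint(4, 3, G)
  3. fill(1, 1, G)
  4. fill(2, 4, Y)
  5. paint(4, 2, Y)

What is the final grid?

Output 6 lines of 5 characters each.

After op 1 paint(4,4,R):
RRRRR
RRRRR
RRRRR
YYYYR
YYYYR
YYYYR
After op 2 paint(4,3,G):
RRRRR
RRRRR
RRRRR
YYYYR
YYYGR
YYYYR
After op 3 fill(1,1,G) [18 cells changed]:
GGGGG
GGGGG
GGGGG
YYYYG
YYYGG
YYYYG
After op 4 fill(2,4,Y) [19 cells changed]:
YYYYY
YYYYY
YYYYY
YYYYY
YYYYY
YYYYY
After op 5 paint(4,2,Y):
YYYYY
YYYYY
YYYYY
YYYYY
YYYYY
YYYYY

Answer: YYYYY
YYYYY
YYYYY
YYYYY
YYYYY
YYYYY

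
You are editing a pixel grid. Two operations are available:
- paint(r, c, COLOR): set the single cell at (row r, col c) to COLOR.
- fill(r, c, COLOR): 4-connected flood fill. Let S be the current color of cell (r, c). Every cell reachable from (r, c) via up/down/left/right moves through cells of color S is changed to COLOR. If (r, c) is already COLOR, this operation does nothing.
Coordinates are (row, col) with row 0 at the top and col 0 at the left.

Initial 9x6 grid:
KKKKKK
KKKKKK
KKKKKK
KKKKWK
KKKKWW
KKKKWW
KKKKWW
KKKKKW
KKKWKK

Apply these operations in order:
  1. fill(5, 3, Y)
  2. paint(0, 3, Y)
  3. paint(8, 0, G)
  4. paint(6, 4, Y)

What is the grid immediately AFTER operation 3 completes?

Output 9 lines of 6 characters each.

Answer: YYYYYY
YYYYYY
YYYYYY
YYYYWY
YYYYWW
YYYYWW
YYYYWW
YYYYYW
GYYWYY

Derivation:
After op 1 fill(5,3,Y) [45 cells changed]:
YYYYYY
YYYYYY
YYYYYY
YYYYWY
YYYYWW
YYYYWW
YYYYWW
YYYYYW
YYYWYY
After op 2 paint(0,3,Y):
YYYYYY
YYYYYY
YYYYYY
YYYYWY
YYYYWW
YYYYWW
YYYYWW
YYYYYW
YYYWYY
After op 3 paint(8,0,G):
YYYYYY
YYYYYY
YYYYYY
YYYYWY
YYYYWW
YYYYWW
YYYYWW
YYYYYW
GYYWYY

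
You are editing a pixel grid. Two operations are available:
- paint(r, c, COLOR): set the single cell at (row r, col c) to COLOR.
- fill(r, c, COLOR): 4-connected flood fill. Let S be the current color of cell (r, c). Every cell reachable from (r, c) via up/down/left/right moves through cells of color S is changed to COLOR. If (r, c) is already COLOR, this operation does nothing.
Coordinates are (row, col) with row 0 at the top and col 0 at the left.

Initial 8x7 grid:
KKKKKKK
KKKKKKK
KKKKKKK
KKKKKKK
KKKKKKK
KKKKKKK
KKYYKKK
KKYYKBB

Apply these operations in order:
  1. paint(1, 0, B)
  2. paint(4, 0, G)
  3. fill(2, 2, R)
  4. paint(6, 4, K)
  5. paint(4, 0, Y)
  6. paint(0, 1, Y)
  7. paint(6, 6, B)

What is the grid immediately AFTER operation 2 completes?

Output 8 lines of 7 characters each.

Answer: KKKKKKK
BKKKKKK
KKKKKKK
KKKKKKK
GKKKKKK
KKKKKKK
KKYYKKK
KKYYKBB

Derivation:
After op 1 paint(1,0,B):
KKKKKKK
BKKKKKK
KKKKKKK
KKKKKKK
KKKKKKK
KKKKKKK
KKYYKKK
KKYYKBB
After op 2 paint(4,0,G):
KKKKKKK
BKKKKKK
KKKKKKK
KKKKKKK
GKKKKKK
KKKKKKK
KKYYKKK
KKYYKBB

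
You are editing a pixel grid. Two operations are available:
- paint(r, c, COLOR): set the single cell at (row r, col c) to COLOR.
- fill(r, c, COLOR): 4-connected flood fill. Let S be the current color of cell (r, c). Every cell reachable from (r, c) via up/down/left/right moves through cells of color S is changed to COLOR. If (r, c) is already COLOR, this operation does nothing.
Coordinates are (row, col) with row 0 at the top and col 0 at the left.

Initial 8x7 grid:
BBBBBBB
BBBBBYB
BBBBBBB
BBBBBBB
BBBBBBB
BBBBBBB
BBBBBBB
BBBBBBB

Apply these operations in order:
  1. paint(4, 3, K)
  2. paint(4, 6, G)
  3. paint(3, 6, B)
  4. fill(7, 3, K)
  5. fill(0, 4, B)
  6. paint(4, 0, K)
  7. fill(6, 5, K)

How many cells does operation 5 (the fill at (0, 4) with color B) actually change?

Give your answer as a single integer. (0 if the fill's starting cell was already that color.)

Answer: 54

Derivation:
After op 1 paint(4,3,K):
BBBBBBB
BBBBBYB
BBBBBBB
BBBBBBB
BBBKBBB
BBBBBBB
BBBBBBB
BBBBBBB
After op 2 paint(4,6,G):
BBBBBBB
BBBBBYB
BBBBBBB
BBBBBBB
BBBKBBG
BBBBBBB
BBBBBBB
BBBBBBB
After op 3 paint(3,6,B):
BBBBBBB
BBBBBYB
BBBBBBB
BBBBBBB
BBBKBBG
BBBBBBB
BBBBBBB
BBBBBBB
After op 4 fill(7,3,K) [53 cells changed]:
KKKKKKK
KKKKKYK
KKKKKKK
KKKKKKK
KKKKKKG
KKKKKKK
KKKKKKK
KKKKKKK
After op 5 fill(0,4,B) [54 cells changed]:
BBBBBBB
BBBBBYB
BBBBBBB
BBBBBBB
BBBBBBG
BBBBBBB
BBBBBBB
BBBBBBB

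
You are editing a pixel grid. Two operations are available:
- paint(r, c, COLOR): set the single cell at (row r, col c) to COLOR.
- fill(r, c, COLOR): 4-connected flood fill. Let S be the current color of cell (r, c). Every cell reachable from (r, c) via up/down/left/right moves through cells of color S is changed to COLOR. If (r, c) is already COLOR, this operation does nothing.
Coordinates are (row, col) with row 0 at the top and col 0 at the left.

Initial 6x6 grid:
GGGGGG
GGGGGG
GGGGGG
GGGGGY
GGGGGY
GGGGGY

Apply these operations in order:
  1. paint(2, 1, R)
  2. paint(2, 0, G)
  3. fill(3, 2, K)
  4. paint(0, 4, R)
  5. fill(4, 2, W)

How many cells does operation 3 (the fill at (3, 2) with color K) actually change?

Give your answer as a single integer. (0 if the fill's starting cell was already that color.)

Answer: 32

Derivation:
After op 1 paint(2,1,R):
GGGGGG
GGGGGG
GRGGGG
GGGGGY
GGGGGY
GGGGGY
After op 2 paint(2,0,G):
GGGGGG
GGGGGG
GRGGGG
GGGGGY
GGGGGY
GGGGGY
After op 3 fill(3,2,K) [32 cells changed]:
KKKKKK
KKKKKK
KRKKKK
KKKKKY
KKKKKY
KKKKKY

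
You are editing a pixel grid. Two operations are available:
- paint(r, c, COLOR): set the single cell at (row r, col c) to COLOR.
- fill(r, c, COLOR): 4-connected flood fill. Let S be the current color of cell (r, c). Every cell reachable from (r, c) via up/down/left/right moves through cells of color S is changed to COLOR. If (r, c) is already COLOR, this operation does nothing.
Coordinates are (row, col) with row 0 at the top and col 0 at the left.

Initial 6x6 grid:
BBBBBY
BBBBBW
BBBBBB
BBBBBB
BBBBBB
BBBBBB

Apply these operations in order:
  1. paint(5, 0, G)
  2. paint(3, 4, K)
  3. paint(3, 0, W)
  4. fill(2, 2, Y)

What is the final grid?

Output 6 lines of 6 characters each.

After op 1 paint(5,0,G):
BBBBBY
BBBBBW
BBBBBB
BBBBBB
BBBBBB
GBBBBB
After op 2 paint(3,4,K):
BBBBBY
BBBBBW
BBBBBB
BBBBKB
BBBBBB
GBBBBB
After op 3 paint(3,0,W):
BBBBBY
BBBBBW
BBBBBB
WBBBKB
BBBBBB
GBBBBB
After op 4 fill(2,2,Y) [31 cells changed]:
YYYYYY
YYYYYW
YYYYYY
WYYYKY
YYYYYY
GYYYYY

Answer: YYYYYY
YYYYYW
YYYYYY
WYYYKY
YYYYYY
GYYYYY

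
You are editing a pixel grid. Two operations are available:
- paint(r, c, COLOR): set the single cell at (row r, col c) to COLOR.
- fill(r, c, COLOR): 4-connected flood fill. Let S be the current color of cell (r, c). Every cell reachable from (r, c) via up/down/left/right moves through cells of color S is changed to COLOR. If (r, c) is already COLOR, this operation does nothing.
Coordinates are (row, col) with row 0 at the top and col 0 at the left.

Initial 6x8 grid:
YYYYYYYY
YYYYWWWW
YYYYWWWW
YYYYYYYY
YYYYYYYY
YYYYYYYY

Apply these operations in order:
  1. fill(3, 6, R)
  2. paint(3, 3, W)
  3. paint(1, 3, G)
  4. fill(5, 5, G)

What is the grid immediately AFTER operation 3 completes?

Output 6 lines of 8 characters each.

After op 1 fill(3,6,R) [40 cells changed]:
RRRRRRRR
RRRRWWWW
RRRRWWWW
RRRRRRRR
RRRRRRRR
RRRRRRRR
After op 2 paint(3,3,W):
RRRRRRRR
RRRRWWWW
RRRRWWWW
RRRWRRRR
RRRRRRRR
RRRRRRRR
After op 3 paint(1,3,G):
RRRRRRRR
RRRGWWWW
RRRRWWWW
RRRWRRRR
RRRRRRRR
RRRRRRRR

Answer: RRRRRRRR
RRRGWWWW
RRRRWWWW
RRRWRRRR
RRRRRRRR
RRRRRRRR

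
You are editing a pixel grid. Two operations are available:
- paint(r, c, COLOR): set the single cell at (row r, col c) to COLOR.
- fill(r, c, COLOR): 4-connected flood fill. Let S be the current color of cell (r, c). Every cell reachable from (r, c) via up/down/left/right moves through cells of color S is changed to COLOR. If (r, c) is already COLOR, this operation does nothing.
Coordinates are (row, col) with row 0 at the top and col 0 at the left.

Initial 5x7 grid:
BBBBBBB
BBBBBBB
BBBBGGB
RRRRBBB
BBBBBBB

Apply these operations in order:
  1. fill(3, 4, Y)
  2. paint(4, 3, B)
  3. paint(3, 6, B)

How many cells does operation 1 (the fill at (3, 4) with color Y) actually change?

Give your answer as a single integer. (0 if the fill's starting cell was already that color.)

After op 1 fill(3,4,Y) [29 cells changed]:
YYYYYYY
YYYYYYY
YYYYGGY
RRRRYYY
YYYYYYY

Answer: 29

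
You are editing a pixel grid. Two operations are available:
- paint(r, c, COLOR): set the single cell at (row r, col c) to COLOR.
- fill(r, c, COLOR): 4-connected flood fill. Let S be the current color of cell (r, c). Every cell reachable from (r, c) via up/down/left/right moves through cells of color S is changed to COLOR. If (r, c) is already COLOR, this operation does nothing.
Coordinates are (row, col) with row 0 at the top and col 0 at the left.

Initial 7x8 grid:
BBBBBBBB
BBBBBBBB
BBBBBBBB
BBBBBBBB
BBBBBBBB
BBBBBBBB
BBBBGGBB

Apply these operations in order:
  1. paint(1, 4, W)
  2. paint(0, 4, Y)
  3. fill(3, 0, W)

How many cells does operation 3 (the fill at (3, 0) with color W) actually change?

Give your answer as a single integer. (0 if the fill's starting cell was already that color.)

After op 1 paint(1,4,W):
BBBBBBBB
BBBBWBBB
BBBBBBBB
BBBBBBBB
BBBBBBBB
BBBBBBBB
BBBBGGBB
After op 2 paint(0,4,Y):
BBBBYBBB
BBBBWBBB
BBBBBBBB
BBBBBBBB
BBBBBBBB
BBBBBBBB
BBBBGGBB
After op 3 fill(3,0,W) [52 cells changed]:
WWWWYWWW
WWWWWWWW
WWWWWWWW
WWWWWWWW
WWWWWWWW
WWWWWWWW
WWWWGGWW

Answer: 52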